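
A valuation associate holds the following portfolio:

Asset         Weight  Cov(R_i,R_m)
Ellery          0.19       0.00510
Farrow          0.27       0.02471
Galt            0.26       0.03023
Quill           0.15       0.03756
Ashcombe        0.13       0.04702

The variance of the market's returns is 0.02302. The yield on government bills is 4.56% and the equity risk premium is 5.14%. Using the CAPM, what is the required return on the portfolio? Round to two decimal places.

10.64%

β_Ellery = 0.00510 / 0.02302 = 0.2215
β_Farrow = 0.02471 / 0.02302 = 1.0734
β_Galt = 0.03023 / 0.02302 = 1.3132
β_Quill = 0.03756 / 0.02302 = 1.6316
β_Ashcombe = 0.04702 / 0.02302 = 2.0426
β_P = Σ w_i β_i = 0.19×0.2215 + 0.27×1.0734 + 0.26×1.3132 + 0.15×1.6316 + 0.13×2.0426 = 1.1836
E(R_P) = R_f + β_P × MRP = 4.56% + 1.1836 × 5.14% = 10.64%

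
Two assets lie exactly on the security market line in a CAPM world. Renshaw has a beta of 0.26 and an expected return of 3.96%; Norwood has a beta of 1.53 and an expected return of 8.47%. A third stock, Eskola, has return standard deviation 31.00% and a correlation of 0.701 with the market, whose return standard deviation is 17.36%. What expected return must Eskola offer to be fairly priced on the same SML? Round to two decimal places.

7.48%

MRP = (8.47% − 3.96%) / (1.53 − 0.26) = 3.5512%
R_f = 3.96% − 0.26 × 3.5512% = 3.0367%
β_Eskola = ρ·σ_i/σ_m = 0.701 × 31.00 / 17.36 = 1.2518
E(R_Eskola) = R_f + β × MRP = 3.0367% + 1.2518 × 3.5512% = 7.48%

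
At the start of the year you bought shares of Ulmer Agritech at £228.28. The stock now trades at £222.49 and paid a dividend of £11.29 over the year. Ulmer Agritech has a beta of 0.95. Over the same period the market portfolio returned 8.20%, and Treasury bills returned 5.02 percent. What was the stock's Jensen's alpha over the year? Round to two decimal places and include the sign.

Realised HPR = (P1 + D1 − P0) / P0 = (222.49 + 11.29 − 228.28) / 228.28 = 5.50 / 228.28 = 2.4093%
MRP = 8.20% − 5.02% = 3.18%
CAPM required = R_f + β·MRP = 5.02% + 0.95 × 3.18% = 8.0410%
α = realised − required = 2.4093% − 8.0410% = -5.63%

-5.63%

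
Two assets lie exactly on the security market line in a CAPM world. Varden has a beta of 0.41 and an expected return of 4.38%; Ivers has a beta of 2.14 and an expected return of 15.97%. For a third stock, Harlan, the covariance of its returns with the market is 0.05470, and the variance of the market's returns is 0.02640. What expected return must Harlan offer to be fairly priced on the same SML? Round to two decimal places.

MRP = (15.97% − 4.38%) / (2.14 − 0.41) = 6.6994%
R_f = 4.38% − 0.41 × 6.6994% = 1.6332%
β_Harlan = Cov / Var(R_m) = 0.05470 / 0.02640 = 2.0720
E(R_Harlan) = R_f + β × MRP = 1.6332% + 2.0720 × 6.6994% = 15.51%

15.51%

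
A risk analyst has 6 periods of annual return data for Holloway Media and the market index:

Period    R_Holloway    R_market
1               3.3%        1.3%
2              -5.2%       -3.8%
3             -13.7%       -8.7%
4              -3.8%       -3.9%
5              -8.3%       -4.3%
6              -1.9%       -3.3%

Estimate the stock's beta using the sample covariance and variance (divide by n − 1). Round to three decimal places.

1.742

Mean R_i = (3.3 − 5.2 − 13.7 − 3.8 − 8.3 − 1.9) / 6 = -4.9333%
Mean R_m = (1.3 − 3.8 − 8.7 − 3.9 − 4.3 − 3.3) / 6 = -3.7833%
Σ(R_i − R̄_i)(R_m − R̄_m) = 88.0333  ⇒  Cov = 88.0333 / 5 = 17.6067
Σ(R_m − R̄_m)² = 50.5283  ⇒  Var(R_m) = 50.5283 / 5 = 10.1057
β = Cov / Var(R_m) = 17.6067 / 10.1057 = 1.7423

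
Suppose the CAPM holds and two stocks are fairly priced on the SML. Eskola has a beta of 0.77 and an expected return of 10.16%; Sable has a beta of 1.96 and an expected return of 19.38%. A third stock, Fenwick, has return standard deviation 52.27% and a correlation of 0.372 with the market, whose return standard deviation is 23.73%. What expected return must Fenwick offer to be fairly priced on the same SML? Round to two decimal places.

MRP = (19.38% − 10.16%) / (1.96 − 0.77) = 7.7479%
R_f = 10.16% − 0.77 × 7.7479% = 4.1941%
β_Fenwick = ρ·σ_i/σ_m = 0.372 × 52.27 / 23.73 = 0.8194
E(R_Fenwick) = R_f + β × MRP = 4.1941% + 0.8194 × 7.7479% = 10.54%

10.54%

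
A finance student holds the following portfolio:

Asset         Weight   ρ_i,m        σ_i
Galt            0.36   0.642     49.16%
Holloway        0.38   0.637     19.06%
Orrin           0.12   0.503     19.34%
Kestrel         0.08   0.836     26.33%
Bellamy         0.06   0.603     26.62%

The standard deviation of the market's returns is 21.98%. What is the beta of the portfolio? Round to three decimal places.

0.904

β_Galt = 0.642 × 49.16% / 21.98% = 1.4359
β_Holloway = 0.637 × 19.06% / 21.98% = 0.5524
β_Orrin = 0.503 × 19.34% / 21.98% = 0.4426
β_Kestrel = 0.836 × 26.33% / 21.98% = 1.0015
β_Bellamy = 0.603 × 26.62% / 21.98% = 0.7303
β_P = Σ w_i β_i = 0.36×1.4359 + 0.38×0.5524 + 0.12×0.4426 + 0.08×1.0015 + 0.06×0.7303 = 0.9039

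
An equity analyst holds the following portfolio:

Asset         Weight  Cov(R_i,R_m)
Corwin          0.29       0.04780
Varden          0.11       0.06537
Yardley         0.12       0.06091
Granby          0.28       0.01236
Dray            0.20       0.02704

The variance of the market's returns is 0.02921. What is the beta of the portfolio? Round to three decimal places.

β_Corwin = 0.04780 / 0.02921 = 1.6364
β_Varden = 0.06537 / 0.02921 = 2.2379
β_Yardley = 0.06091 / 0.02921 = 2.0852
β_Granby = 0.01236 / 0.02921 = 0.4231
β_Dray = 0.02704 / 0.02921 = 0.9257
β_P = Σ w_i β_i = 0.29×1.6364 + 0.11×2.2379 + 0.12×2.0852 + 0.28×0.4231 + 0.20×0.9257 = 1.2746

1.275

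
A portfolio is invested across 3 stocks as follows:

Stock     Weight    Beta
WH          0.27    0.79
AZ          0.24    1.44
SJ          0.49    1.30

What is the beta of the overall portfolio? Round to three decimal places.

1.196

β_P = Σ w_i β_i = 0.27×0.79 + 0.24×1.44 + 0.49×1.30 = 1.1959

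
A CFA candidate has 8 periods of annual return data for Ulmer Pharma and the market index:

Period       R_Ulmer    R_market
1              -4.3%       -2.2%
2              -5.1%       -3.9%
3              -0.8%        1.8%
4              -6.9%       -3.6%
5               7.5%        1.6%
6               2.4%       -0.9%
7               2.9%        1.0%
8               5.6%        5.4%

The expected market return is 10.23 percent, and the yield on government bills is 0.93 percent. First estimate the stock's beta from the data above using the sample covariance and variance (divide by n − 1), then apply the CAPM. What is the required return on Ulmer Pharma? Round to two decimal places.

13.72%

Mean R_i = (-4.3 − 5.1 − 0.8 − 6.9 + 7.5 + 2.4 + 2.9 + 5.6) / 8 = 0.1625%
Mean R_m = (-2.2 − 3.9 + 1.8 − 3.6 + 1.6 − 0.9 + 1.0 + 5.4) / 8 = -0.1000%
Σ(R_i − R̄_i)(R_m − R̄_m) = 95.8600  ⇒  Cov = 95.8600 / 7 = 13.6943
Σ(R_m − R̄_m)² = 69.7000  ⇒  Var(R_m) = 69.7000 / 7 = 9.9571
β = Cov / Var(R_m) = 13.6943 / 9.9571 = 1.3753
MRP = 10.23% − 0.93% = 9.30%
E(R) = R_f + β × MRP = 0.93% + 1.3753 × 9.30% = 13.72%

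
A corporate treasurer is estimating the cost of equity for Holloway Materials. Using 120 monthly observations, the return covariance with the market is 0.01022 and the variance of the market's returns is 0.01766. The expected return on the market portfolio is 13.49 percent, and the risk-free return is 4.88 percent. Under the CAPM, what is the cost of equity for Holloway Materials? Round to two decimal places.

β = Cov(R_i, R_m) / Var(R_m) = 0.01022 / 0.01766 = 0.5787
MRP = 13.49% − 4.88% = 8.61%
E(R) = R_f + β × MRP = 4.88% + 0.5787 × 8.61% = 9.86%

9.86%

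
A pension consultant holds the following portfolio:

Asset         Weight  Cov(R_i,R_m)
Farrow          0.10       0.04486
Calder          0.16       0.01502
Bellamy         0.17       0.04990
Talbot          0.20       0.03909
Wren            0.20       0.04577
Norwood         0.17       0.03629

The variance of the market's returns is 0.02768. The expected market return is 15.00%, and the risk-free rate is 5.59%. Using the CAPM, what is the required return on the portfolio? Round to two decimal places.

18.68%

β_Farrow = 0.04486 / 0.02768 = 1.6207
β_Calder = 0.01502 / 0.02768 = 0.5426
β_Bellamy = 0.04990 / 0.02768 = 1.8027
β_Talbot = 0.03909 / 0.02768 = 1.4122
β_Wren = 0.04577 / 0.02768 = 1.6535
β_Norwood = 0.03629 / 0.02768 = 1.3111
β_P = Σ w_i β_i = 0.10×1.6207 + 0.16×0.5426 + 0.17×1.8027 + 0.20×1.4122 + 0.20×1.6535 + 0.17×1.3111 = 1.3914
MRP = 15.00% − 5.59% = 9.41%
E(R_P) = R_f + β_P × MRP = 5.59% + 1.3914 × 9.41% = 18.68%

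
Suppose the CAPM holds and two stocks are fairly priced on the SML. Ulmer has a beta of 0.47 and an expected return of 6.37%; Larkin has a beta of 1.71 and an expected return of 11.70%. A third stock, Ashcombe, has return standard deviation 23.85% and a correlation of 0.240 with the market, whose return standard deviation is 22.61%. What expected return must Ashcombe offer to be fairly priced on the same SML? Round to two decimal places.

MRP = (11.70% − 6.37%) / (1.71 − 0.47) = 4.2984%
R_f = 6.37% − 0.47 × 4.2984% = 4.3498%
β_Ashcombe = ρ·σ_i/σ_m = 0.240 × 23.85 / 22.61 = 0.2532
E(R_Ashcombe) = R_f + β × MRP = 4.3498% + 0.2532 × 4.2984% = 5.44%

5.44%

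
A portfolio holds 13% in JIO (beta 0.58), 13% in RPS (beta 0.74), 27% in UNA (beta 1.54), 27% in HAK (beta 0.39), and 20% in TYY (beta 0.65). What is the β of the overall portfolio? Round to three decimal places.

β_P = Σ w_i β_i = 0.13×0.58 + 0.13×0.74 + 0.27×1.54 + 0.27×0.39 + 0.20×0.65 = 0.8227

0.823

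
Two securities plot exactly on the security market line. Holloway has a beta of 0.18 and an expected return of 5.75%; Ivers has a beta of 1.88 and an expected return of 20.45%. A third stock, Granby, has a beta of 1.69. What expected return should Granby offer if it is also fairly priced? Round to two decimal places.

MRP (SML slope) = (20.45% − 5.75%) / (1.88 − 0.18) = 14.70% / 1.70 = 8.6471%
R_f (intercept) = 5.75% − 0.18 × 8.6471% = 4.1935%
E(R_Granby) = R_f + β × MRP = 4.1935% + 1.69 × 8.6471% = 18.81%

18.81%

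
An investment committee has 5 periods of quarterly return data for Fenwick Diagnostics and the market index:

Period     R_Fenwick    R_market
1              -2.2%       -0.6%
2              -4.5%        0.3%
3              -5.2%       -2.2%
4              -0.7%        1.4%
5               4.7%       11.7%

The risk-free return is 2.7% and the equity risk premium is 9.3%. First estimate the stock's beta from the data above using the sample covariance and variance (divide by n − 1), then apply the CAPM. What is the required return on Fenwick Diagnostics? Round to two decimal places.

Mean R_i = (-2.2 − 4.5 − 5.2 − 0.7 + 4.7) / 5 = -1.5800%
Mean R_m = (-0.6 + 0.3 − 2.2 + 1.4 + 11.7) / 5 = 2.1200%
Σ(R_i − R̄_i)(R_m − R̄_m) = 82.1680  ⇒  Cov = 82.1680 / 4 = 20.5420
Σ(R_m − R̄_m)² = 121.6680  ⇒  Var(R_m) = 121.6680 / 4 = 30.4170
β = Cov / Var(R_m) = 20.5420 / 30.4170 = 0.6753
E(R) = R_f + β × MRP = 2.7% + 0.6753 × 9.3% = 8.98%

8.98%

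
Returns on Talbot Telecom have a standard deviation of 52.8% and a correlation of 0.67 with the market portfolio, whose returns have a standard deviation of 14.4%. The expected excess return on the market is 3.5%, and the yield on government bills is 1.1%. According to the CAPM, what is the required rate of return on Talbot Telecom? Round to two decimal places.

9.70%

β = ρ × σ_i / σ_m = 0.67 × 52.8% / 14.4% = 2.4567
E(R) = 1.1% + 2.4567 × 3.5% = 9.70%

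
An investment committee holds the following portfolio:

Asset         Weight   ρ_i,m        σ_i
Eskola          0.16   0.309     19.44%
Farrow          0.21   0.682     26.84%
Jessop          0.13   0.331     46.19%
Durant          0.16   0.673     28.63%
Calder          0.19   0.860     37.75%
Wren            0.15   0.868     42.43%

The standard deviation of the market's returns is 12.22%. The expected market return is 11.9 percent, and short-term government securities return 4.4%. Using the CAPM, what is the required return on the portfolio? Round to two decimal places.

17.64%

β_Eskola = 0.309 × 19.44% / 12.22% = 0.4916
β_Farrow = 0.682 × 26.84% / 12.22% = 1.4979
β_Jessop = 0.331 × 46.19% / 12.22% = 1.2511
β_Durant = 0.673 × 28.63% / 12.22% = 1.5768
β_Calder = 0.860 × 37.75% / 12.22% = 2.6567
β_Wren = 0.868 × 42.43% / 12.22% = 3.0138
β_P = Σ w_i β_i = 0.16×0.4916 + 0.21×1.4979 + 0.13×1.2511 + 0.16×1.5768 + 0.19×2.6567 + 0.15×3.0138 = 1.7650
MRP = 11.9% − 4.4% = 7.50%
E(R_P) = R_f + β_P × MRP = 4.4% + 1.7650 × 7.5% = 17.64%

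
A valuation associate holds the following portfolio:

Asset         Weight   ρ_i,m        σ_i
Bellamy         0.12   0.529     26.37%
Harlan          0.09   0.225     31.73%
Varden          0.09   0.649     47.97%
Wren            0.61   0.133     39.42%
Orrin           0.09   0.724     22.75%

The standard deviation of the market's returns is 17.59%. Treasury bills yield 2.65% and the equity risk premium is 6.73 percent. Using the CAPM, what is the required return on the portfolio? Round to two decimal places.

6.40%

β_Bellamy = 0.529 × 26.37% / 17.59% = 0.7930
β_Harlan = 0.225 × 31.73% / 17.59% = 0.4059
β_Varden = 0.649 × 47.97% / 17.59% = 1.7699
β_Wren = 0.133 × 39.42% / 17.59% = 0.2981
β_Orrin = 0.724 × 22.75% / 17.59% = 0.9364
β_P = Σ w_i β_i = 0.12×0.7930 + 0.09×0.4059 + 0.09×1.7699 + 0.61×0.2981 + 0.09×0.9364 = 0.5571
E(R_P) = R_f + β_P × MRP = 2.65% + 0.5571 × 6.73% = 6.40%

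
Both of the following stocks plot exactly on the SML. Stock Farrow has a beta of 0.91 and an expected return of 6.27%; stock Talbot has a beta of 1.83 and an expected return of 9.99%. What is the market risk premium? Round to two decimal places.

4.04%

Both satisfy E(R) = R_f + β·MRP, so the slope of the SML is
MRP = (9.99% − 6.27%) / (1.83 − 0.91) = 3.72% / 0.92 = 4.0435%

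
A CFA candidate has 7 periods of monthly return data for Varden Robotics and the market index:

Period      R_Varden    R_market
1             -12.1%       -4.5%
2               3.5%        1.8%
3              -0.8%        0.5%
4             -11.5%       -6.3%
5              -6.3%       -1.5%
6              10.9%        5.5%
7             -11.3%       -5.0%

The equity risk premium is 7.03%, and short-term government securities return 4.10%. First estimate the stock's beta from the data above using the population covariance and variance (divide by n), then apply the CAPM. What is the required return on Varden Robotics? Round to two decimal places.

Mean R_i = (-12.1 + 3.5 − 0.8 − 11.5 − 6.3 + 10.9 − 11.3) / 7 = -3.9429%
Mean R_m = (-4.5 + 1.8 + 0.5 − 6.3 − 1.5 + 5.5 − 5.0) / 7 = -1.3571%
Σ(R_i − R̄_i)(R_m − R̄_m) = 221.2429  ⇒  Cov = 221.2429 / 7 = 31.6061
Σ(R_m − R̄_m)² = 108.0371  ⇒  Var(R_m) = 108.0371 / 7 = 15.4339
β = Cov / Var(R_m) = 31.6061 / 15.4339 = 2.0478
E(R) = R_f + β × MRP = 4.10% + 2.0478 × 7.03% = 18.50%

18.50%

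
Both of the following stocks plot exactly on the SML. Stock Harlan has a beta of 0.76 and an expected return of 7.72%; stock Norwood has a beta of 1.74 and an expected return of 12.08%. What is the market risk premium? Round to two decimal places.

4.45%

Both satisfy E(R) = R_f + β·MRP, so the slope of the SML is
MRP = (12.08% − 7.72%) / (1.74 − 0.76) = 4.36% / 0.98 = 4.4490%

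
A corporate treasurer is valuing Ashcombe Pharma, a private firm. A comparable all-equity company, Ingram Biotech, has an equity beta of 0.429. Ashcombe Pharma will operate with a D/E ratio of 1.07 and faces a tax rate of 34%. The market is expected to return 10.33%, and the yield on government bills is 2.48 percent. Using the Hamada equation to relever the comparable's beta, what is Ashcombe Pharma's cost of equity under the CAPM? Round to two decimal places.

β_L = β_U × [1 + (1 − t)(D/E)] = 0.429 × [1 + (1 − 0.34) × 1.07]
    = 0.429 × [1 + 0.66 × 1.07] = 0.429 × 1.7062 = 0.7320
MRP = 10.33% − 2.48% = 7.85%
E(R) = R_f + β_L × MRP = 2.48% + 0.7320 × 7.85% = 8.23%

8.23%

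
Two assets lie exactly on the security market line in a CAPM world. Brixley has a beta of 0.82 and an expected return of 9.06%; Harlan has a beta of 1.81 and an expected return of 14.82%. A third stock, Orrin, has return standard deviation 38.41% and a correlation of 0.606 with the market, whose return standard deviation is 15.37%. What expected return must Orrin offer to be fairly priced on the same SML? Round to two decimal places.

13.10%

MRP = (14.82% − 9.06%) / (1.81 − 0.82) = 5.8182%
R_f = 9.06% − 0.82 × 5.8182% = 4.2891%
β_Orrin = ρ·σ_i/σ_m = 0.606 × 38.41 / 15.37 = 1.5144
E(R_Orrin) = R_f + β × MRP = 4.2891% + 1.5144 × 5.8182% = 13.10%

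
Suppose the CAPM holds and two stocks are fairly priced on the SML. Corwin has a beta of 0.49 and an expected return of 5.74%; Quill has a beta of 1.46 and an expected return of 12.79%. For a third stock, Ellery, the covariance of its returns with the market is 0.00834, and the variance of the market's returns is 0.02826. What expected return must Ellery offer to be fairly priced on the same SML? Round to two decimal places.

MRP = (12.79% − 5.74%) / (1.46 − 0.49) = 7.2680%
R_f = 5.74% − 0.49 × 7.2680% = 2.1787%
β_Ellery = Cov / Var(R_m) = 0.00834 / 0.02826 = 0.2951
E(R_Ellery) = R_f + β × MRP = 2.1787% + 0.2951 × 7.2680% = 4.32%

4.32%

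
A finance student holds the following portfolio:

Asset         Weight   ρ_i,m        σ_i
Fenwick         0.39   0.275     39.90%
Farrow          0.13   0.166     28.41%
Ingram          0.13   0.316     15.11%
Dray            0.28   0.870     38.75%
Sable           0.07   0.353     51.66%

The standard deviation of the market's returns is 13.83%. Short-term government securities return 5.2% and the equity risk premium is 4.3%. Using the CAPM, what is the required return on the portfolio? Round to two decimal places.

β_Fenwick = 0.275 × 39.90% / 13.83% = 0.7934
β_Farrow = 0.166 × 28.41% / 13.83% = 0.3410
β_Ingram = 0.316 × 15.11% / 13.83% = 0.3452
β_Dray = 0.870 × 38.75% / 13.83% = 2.4376
β_Sable = 0.353 × 51.66% / 13.83% = 1.3186
β_P = Σ w_i β_i = 0.39×0.7934 + 0.13×0.3410 + 0.13×0.3452 + 0.28×2.4376 + 0.07×1.3186 = 1.1735
E(R_P) = R_f + β_P × MRP = 5.2% + 1.1735 × 4.3% = 10.25%

10.25%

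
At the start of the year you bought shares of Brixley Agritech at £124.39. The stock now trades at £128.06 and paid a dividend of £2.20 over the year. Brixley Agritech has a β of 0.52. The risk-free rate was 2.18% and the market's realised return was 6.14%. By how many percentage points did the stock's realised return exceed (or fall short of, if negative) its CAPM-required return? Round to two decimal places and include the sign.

+0.48%

Realised HPR = (P1 + D1 − P0) / P0 = (128.06 + 2.20 − 124.39) / 124.39 = 5.87 / 124.39 = 4.7190%
MRP = 6.14% − 2.18% = 3.96%
CAPM required = R_f + β·MRP = 2.18% + 0.52 × 3.96% = 4.2392%
α = realised − required = 4.7190% − 4.2392% = +0.48%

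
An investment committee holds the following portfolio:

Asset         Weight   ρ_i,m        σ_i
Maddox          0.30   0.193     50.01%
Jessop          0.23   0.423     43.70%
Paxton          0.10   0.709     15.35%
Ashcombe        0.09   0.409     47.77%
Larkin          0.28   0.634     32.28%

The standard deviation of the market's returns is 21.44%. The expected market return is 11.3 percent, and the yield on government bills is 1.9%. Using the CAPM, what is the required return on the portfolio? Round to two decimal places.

β_Maddox = 0.193 × 50.01% / 21.44% = 0.4502
β_Jessop = 0.423 × 43.70% / 21.44% = 0.8622
β_Paxton = 0.709 × 15.35% / 21.44% = 0.5076
β_Ashcombe = 0.409 × 47.77% / 21.44% = 0.9113
β_Larkin = 0.634 × 32.28% / 21.44% = 0.9545
β_P = Σ w_i β_i = 0.30×0.4502 + 0.23×0.8622 + 0.10×0.5076 + 0.09×0.9113 + 0.28×0.9545 = 0.7334
MRP = 11.3% − 1.9% = 9.40%
E(R_P) = R_f + β_P × MRP = 1.9% + 0.7334 × 9.4% = 8.79%

8.79%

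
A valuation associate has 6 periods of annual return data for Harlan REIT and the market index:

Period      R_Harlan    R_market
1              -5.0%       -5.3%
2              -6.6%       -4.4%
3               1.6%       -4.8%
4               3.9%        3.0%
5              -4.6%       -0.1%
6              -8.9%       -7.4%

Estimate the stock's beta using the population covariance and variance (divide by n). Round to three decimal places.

Mean R_i = (-5.0 − 6.6 + 1.6 + 3.9 − 4.6 − 8.9) / 6 = -3.2667%
Mean R_m = (-5.3 − 4.4 − 4.8 + 3.0 − 0.1 − 7.4) / 6 = -3.1667%
Σ(R_i − R̄_i)(R_m − R̄_m) = 63.8133  ⇒  Cov = 63.8133 / 6 = 10.6356
Σ(R_m − R̄_m)² = 74.0933  ⇒  Var(R_m) = 74.0933 / 6 = 12.3489
β = Cov / Var(R_m) = 10.6356 / 12.3489 = 0.8613

0.861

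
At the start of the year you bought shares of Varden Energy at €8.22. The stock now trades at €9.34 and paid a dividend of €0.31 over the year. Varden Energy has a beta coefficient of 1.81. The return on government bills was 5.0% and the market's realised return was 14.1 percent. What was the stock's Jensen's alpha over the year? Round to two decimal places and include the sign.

Realised HPR = (P1 + D1 − P0) / P0 = (9.34 + 0.31 − 8.22) / 8.22 = 1.43 / 8.22 = 17.3966%
MRP = 14.1% − 5.0% = 9.10%
CAPM required = R_f + β·MRP = 5.0% + 1.81 × 9.1% = 21.4710%
α = realised − required = 17.3966% − 21.4710% = -4.07%

-4.07%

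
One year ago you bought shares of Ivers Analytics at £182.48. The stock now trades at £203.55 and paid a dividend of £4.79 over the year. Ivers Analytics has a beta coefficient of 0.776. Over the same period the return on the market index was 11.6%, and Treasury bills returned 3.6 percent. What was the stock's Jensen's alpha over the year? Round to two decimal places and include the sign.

+4.36%

Realised HPR = (P1 + D1 − P0) / P0 = (203.55 + 4.79 − 182.48) / 182.48 = 25.86 / 182.48 = 14.1714%
MRP = 11.6% − 3.6% = 8.00%
CAPM required = R_f + β·MRP = 3.6% + 0.776 × 8.0% = 9.8080%
α = realised − required = 14.1714% − 9.8080% = +4.36%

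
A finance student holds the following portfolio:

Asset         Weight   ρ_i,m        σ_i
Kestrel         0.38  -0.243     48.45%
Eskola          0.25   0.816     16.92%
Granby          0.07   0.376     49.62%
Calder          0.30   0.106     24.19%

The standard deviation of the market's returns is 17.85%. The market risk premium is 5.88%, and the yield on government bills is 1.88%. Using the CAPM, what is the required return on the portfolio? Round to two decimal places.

β_Kestrel = -0.243 × 48.45% / 17.85% = -0.6596
β_Eskola = 0.816 × 16.92% / 17.85% = 0.7735
β_Granby = 0.376 × 49.62% / 17.85% = 1.0452
β_Calder = 0.106 × 24.19% / 17.85% = 0.1436
β_P = Σ w_i β_i = 0.38×-0.6596 + 0.25×0.7735 + 0.07×1.0452 + 0.30×0.1436 = 0.0590
E(R_P) = R_f + β_P × MRP = 1.88% + 0.0590 × 5.88% = 2.23%

2.23%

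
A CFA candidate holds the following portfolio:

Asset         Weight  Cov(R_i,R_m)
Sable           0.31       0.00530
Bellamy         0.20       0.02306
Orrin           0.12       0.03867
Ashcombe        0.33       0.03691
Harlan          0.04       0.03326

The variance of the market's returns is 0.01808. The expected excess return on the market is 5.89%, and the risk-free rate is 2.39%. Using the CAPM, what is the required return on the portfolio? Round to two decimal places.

10.34%

β_Sable = 0.00530 / 0.01808 = 0.2931
β_Bellamy = 0.02306 / 0.01808 = 1.2754
β_Orrin = 0.03867 / 0.01808 = 2.1388
β_Ashcombe = 0.03691 / 0.01808 = 2.0415
β_Harlan = 0.03326 / 0.01808 = 1.8396
β_P = Σ w_i β_i = 0.31×0.2931 + 0.20×1.2754 + 0.12×2.1388 + 0.33×2.0415 + 0.04×1.8396 = 1.3499
E(R_P) = R_f + β_P × MRP = 2.39% + 1.3499 × 5.89% = 10.34%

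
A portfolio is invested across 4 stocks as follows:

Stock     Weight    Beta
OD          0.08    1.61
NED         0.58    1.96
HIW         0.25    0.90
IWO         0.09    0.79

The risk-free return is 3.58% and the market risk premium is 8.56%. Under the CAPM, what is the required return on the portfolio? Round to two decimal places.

16.95%

β_P = Σ w_i β_i = 0.08×1.61 + 0.58×1.96 + 0.25×0.90 + 0.09×0.79 = 1.5617
E(R_P) = R_f + β_P × MRP = 3.58% + 1.5617 × 8.56% = 16.95%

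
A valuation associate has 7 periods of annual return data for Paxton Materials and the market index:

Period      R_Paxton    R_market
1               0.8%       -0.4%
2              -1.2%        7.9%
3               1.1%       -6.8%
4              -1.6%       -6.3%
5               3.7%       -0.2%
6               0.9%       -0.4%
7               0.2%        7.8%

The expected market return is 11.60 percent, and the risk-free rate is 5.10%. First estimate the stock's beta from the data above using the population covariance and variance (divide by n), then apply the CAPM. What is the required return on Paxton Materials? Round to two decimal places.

Mean R_i = (0.8 − 1.2 + 1.1 − 1.6 + 3.7 + 0.9 + 0.2) / 7 = 0.5571%
Mean R_m = (-0.4 + 7.9 − 6.8 − 6.3 − 0.2 − 0.4 + 7.8) / 7 = 0.2286%
Σ(R_i − R̄_i)(R_m − R̄_m) = -7.6314  ⇒  Cov = -7.6314 / 7 = -1.0902
Σ(R_m − R̄_m)² = 209.1743  ⇒  Var(R_m) = 209.1743 / 7 = 29.8820
β = Cov / Var(R_m) = -1.0902 / 29.8820 = -0.0365
MRP = 11.60% − 5.10% = 6.50%
E(R) = R_f + β × MRP = 5.10% + -0.0365 × 6.50% = 4.86%

4.86%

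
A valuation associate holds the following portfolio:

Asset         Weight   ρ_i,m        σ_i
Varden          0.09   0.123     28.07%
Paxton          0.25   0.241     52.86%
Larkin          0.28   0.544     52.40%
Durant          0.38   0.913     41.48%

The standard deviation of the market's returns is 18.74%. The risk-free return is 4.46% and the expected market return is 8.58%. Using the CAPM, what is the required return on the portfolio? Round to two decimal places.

β_Varden = 0.123 × 28.07% / 18.74% = 0.1842
β_Paxton = 0.241 × 52.86% / 18.74% = 0.6798
β_Larkin = 0.544 × 52.40% / 18.74% = 1.5211
β_Durant = 0.913 × 41.48% / 18.74% = 2.0209
β_P = Σ w_i β_i = 0.09×0.1842 + 0.25×0.6798 + 0.28×1.5211 + 0.38×2.0209 = 1.3804
MRP = 8.58% − 4.46% = 4.12%
E(R_P) = R_f + β_P × MRP = 4.46% + 1.3804 × 4.12% = 10.15%

10.15%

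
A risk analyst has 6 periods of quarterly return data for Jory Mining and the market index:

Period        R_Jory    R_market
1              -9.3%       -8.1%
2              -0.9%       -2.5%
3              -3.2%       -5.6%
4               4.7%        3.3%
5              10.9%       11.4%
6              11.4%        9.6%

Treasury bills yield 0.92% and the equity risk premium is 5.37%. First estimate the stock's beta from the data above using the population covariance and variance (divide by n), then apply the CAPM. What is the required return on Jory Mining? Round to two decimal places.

Mean R_i = (-9.3 − 0.9 − 3.2 + 4.7 + 10.9 + 11.4) / 6 = 2.2667%
Mean R_m = (-8.1 − 2.5 − 5.6 + 3.3 + 11.4 + 9.6) / 6 = 1.3500%
Σ(R_i − R̄_i)(R_m − R̄_m) = 326.3500  ⇒  Cov = 326.3500 / 6 = 54.3917
Σ(R_m − R̄_m)² = 325.2950  ⇒  Var(R_m) = 325.2950 / 6 = 54.2158
β = Cov / Var(R_m) = 54.3917 / 54.2158 = 1.0032
E(R) = R_f + β × MRP = 0.92% + 1.0032 × 5.37% = 6.31%

6.31%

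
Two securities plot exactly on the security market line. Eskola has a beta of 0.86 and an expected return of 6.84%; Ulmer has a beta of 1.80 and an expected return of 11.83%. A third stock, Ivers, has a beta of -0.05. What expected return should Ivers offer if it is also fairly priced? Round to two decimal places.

MRP (SML slope) = (11.83% − 6.84%) / (1.80 − 0.86) = 4.99% / 0.94 = 5.3085%
R_f (intercept) = 6.84% − 0.86 × 5.3085% = 2.2747%
E(R_Ivers) = R_f + β × MRP = 2.2747% + -0.05 × 5.3085% = 2.01%

2.01%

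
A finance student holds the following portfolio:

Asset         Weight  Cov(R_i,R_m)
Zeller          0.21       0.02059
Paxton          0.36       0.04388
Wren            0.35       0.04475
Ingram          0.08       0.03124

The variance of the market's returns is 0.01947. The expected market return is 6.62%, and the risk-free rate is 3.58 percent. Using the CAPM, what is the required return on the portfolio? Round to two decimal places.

β_Zeller = 0.02059 / 0.01947 = 1.0575
β_Paxton = 0.04388 / 0.01947 = 2.2537
β_Wren = 0.04475 / 0.01947 = 2.2984
β_Ingram = 0.03124 / 0.01947 = 1.6045
β_P = Σ w_i β_i = 0.21×1.0575 + 0.36×2.2537 + 0.35×2.2984 + 0.08×1.6045 = 1.9662
MRP = 6.62% − 3.58% = 3.04%
E(R_P) = R_f + β_P × MRP = 3.58% + 1.9662 × 3.04% = 9.56%

9.56%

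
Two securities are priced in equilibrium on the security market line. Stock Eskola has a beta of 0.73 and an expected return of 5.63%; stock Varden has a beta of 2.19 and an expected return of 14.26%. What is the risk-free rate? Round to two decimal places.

Both satisfy E(R) = R_f + β·MRP, so the slope of the SML is
MRP = (14.26% − 5.63%) / (2.19 − 0.73) = 8.63% / 1.46 = 5.9110%
R_f = E(R_Eskola) − β_Eskola·MRP = 5.63% − 0.73 × 5.9110% = 1.3150%

1.32%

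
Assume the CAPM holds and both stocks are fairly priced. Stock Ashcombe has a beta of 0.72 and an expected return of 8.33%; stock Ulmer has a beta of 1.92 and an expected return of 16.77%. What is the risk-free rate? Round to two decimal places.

Both satisfy E(R) = R_f + β·MRP, so the slope of the SML is
MRP = (16.77% − 8.33%) / (1.92 − 0.72) = 8.44% / 1.20 = 7.0333%
R_f = E(R_Ashcombe) − β_Ashcombe·MRP = 8.33% − 0.72 × 7.0333% = 3.2660%

3.27%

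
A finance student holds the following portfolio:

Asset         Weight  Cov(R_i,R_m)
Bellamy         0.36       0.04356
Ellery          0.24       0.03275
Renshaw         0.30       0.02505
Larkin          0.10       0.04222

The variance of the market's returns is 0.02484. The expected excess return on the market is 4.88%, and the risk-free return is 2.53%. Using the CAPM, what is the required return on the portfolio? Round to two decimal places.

β_Bellamy = 0.04356 / 0.02484 = 1.7536
β_Ellery = 0.03275 / 0.02484 = 1.3184
β_Renshaw = 0.02505 / 0.02484 = 1.0085
β_Larkin = 0.04222 / 0.02484 = 1.6997
β_P = Σ w_i β_i = 0.36×1.7536 + 0.24×1.3184 + 0.30×1.0085 + 0.10×1.6997 = 1.4202
E(R_P) = R_f + β_P × MRP = 2.53% + 1.4202 × 4.88% = 9.46%

9.46%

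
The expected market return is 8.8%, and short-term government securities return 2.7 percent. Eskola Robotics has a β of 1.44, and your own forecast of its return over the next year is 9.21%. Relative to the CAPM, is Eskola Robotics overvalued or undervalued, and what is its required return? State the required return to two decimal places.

Overvalued; required return 11.48%

MRP = 8.8% − 2.7% = 6.10%
Required return = R_f + β·MRP = 2.7% + 1.44 × 6.1% = 11.48%
Forecast 9.21% < required 11.48% → the stock plots below the SML → overvalued.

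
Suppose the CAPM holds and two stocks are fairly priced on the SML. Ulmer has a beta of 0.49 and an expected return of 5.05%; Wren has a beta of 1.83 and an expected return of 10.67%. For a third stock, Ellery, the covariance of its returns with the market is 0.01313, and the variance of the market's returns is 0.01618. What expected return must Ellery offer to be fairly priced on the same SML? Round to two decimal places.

MRP = (10.67% − 5.05%) / (1.83 − 0.49) = 4.1940%
R_f = 5.05% − 0.49 × 4.1940% = 2.9949%
β_Ellery = Cov / Var(R_m) = 0.01313 / 0.01618 = 0.8115
E(R_Ellery) = R_f + β × MRP = 2.9949% + 0.8115 × 4.1940% = 6.40%

6.40%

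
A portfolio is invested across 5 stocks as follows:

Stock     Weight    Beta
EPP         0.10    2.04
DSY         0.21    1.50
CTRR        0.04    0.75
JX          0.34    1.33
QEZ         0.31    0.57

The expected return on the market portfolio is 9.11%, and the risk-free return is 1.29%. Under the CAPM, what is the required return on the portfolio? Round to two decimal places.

10.50%

β_P = Σ w_i β_i = 0.10×2.04 + 0.21×1.50 + 0.04×0.75 + 0.34×1.33 + 0.31×0.57 = 1.1779
MRP = 9.11% − 1.29% = 7.82%
E(R_P) = R_f + β_P × MRP = 1.29% + 1.1779 × 7.82% = 10.50%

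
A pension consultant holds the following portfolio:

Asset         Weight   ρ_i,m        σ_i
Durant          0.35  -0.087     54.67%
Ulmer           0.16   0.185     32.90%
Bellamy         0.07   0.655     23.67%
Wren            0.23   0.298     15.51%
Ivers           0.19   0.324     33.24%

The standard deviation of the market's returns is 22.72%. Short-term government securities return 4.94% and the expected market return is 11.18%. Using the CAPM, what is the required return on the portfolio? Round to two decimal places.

5.90%

β_Durant = -0.087 × 54.67% / 22.72% = -0.2093
β_Ulmer = 0.185 × 32.90% / 22.72% = 0.2679
β_Bellamy = 0.655 × 23.67% / 22.72% = 0.6824
β_Wren = 0.298 × 15.51% / 22.72% = 0.2034
β_Ivers = 0.324 × 33.24% / 22.72% = 0.4740
β_P = Σ w_i β_i = 0.35×-0.2093 + 0.16×0.2679 + 0.07×0.6824 + 0.23×0.2034 + 0.19×0.4740 = 0.1542
MRP = 11.18% − 4.94% = 6.24%
E(R_P) = R_f + β_P × MRP = 4.94% + 0.1542 × 6.24% = 5.90%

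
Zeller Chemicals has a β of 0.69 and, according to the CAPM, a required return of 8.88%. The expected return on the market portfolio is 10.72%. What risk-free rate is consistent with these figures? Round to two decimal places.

4.78%

E(R) = R_f + β(E(R_m) − R_f) = R_f(1 − β) + β·E(R_m)
8.88% = R_f × (1 − 0.69) + 0.69 × 10.72%
8.88% = R_f × 0.31 + 7.3968%
R_f = (8.88% − 7.3968%) / 0.31 = 4.78%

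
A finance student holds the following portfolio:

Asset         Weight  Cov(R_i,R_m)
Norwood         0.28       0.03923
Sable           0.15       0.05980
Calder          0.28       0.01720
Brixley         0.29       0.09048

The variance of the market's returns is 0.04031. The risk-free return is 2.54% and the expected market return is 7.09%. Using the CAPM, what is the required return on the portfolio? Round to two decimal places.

β_Norwood = 0.03923 / 0.04031 = 0.9732
β_Sable = 0.05980 / 0.04031 = 1.4835
β_Calder = 0.01720 / 0.04031 = 0.4267
β_Brixley = 0.09048 / 0.04031 = 2.2446
β_P = Σ w_i β_i = 0.28×0.9732 + 0.15×1.4835 + 0.28×0.4267 + 0.29×2.2446 = 1.2654
MRP = 7.09% − 2.54% = 4.55%
E(R_P) = R_f + β_P × MRP = 2.54% + 1.2654 × 4.55% = 8.30%

8.30%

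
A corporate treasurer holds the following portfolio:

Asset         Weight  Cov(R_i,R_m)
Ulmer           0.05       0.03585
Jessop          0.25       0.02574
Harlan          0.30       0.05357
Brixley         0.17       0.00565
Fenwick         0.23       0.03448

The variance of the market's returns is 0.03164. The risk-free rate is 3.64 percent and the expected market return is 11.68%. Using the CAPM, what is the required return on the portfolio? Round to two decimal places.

12.07%

β_Ulmer = 0.03585 / 0.03164 = 1.1331
β_Jessop = 0.02574 / 0.03164 = 0.8135
β_Harlan = 0.05357 / 0.03164 = 1.6931
β_Brixley = 0.00565 / 0.03164 = 0.1786
β_Fenwick = 0.03448 / 0.03164 = 1.0898
β_P = Σ w_i β_i = 0.05×1.1331 + 0.25×0.8135 + 0.30×1.6931 + 0.17×0.1786 + 0.23×1.0898 = 1.0490
MRP = 11.68% − 3.64% = 8.04%
E(R_P) = R_f + β_P × MRP = 3.64% + 1.0490 × 8.04% = 12.07%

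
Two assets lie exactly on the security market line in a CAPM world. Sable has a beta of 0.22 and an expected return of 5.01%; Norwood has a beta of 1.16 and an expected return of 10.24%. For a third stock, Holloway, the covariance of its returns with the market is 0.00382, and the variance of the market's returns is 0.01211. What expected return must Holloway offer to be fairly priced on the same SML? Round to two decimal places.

MRP = (10.24% − 5.01%) / (1.16 − 0.22) = 5.5638%
R_f = 5.01% − 0.22 × 5.5638% = 3.7860%
β_Holloway = Cov / Var(R_m) = 0.00382 / 0.01211 = 0.3154
E(R_Holloway) = R_f + β × MRP = 3.7860% + 0.3154 × 5.5638% = 5.54%

5.54%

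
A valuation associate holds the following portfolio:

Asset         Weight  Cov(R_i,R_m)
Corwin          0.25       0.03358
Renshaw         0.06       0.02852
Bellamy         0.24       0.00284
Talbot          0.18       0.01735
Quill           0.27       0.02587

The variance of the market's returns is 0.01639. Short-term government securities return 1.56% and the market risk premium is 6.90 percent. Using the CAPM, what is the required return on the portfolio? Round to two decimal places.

β_Corwin = 0.03358 / 0.01639 = 2.0488
β_Renshaw = 0.02852 / 0.01639 = 1.7401
β_Bellamy = 0.00284 / 0.01639 = 0.1733
β_Talbot = 0.01735 / 0.01639 = 1.0586
β_Quill = 0.02587 / 0.01639 = 1.5784
β_P = Σ w_i β_i = 0.25×2.0488 + 0.06×1.7401 + 0.24×0.1733 + 0.18×1.0586 + 0.27×1.5784 = 1.2749
E(R_P) = R_f + β_P × MRP = 1.56% + 1.2749 × 6.90% = 10.36%

10.36%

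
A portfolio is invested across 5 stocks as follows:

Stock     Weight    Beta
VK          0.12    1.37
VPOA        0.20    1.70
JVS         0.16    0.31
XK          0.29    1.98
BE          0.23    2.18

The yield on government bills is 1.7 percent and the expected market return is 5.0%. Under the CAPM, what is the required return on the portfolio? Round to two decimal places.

β_P = Σ w_i β_i = 0.12×1.37 + 0.20×1.70 + 0.16×0.31 + 0.29×1.98 + 0.23×2.18 = 1.6296
MRP = 5.0% − 1.7% = 3.30%
E(R_P) = R_f + β_P × MRP = 1.7% + 1.6296 × 3.3% = 7.08%

7.08%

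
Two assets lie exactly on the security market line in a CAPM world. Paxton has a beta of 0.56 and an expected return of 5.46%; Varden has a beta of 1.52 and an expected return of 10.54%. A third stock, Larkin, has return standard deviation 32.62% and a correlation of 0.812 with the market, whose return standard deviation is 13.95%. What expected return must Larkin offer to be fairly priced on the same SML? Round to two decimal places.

MRP = (10.54% − 5.46%) / (1.52 − 0.56) = 5.2917%
R_f = 5.46% − 0.56 × 5.2917% = 2.4966%
β_Larkin = ρ·σ_i/σ_m = 0.812 × 32.62 / 13.95 = 1.8987
E(R_Larkin) = R_f + β × MRP = 2.4966% + 1.8987 × 5.2917% = 12.54%

12.54%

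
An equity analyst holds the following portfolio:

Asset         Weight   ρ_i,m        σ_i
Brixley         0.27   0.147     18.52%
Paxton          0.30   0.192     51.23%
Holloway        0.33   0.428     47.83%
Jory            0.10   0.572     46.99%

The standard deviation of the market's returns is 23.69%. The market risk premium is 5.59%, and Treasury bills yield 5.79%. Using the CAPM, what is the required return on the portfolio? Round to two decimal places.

β_Brixley = 0.147 × 18.52% / 23.69% = 0.1149
β_Paxton = 0.192 × 51.23% / 23.69% = 0.4152
β_Holloway = 0.428 × 47.83% / 23.69% = 0.8641
β_Jory = 0.572 × 46.99% / 23.69% = 1.1346
β_P = Σ w_i β_i = 0.27×0.1149 + 0.30×0.4152 + 0.33×0.8641 + 0.10×1.1346 = 0.5542
E(R_P) = R_f + β_P × MRP = 5.79% + 0.5542 × 5.59% = 8.89%

8.89%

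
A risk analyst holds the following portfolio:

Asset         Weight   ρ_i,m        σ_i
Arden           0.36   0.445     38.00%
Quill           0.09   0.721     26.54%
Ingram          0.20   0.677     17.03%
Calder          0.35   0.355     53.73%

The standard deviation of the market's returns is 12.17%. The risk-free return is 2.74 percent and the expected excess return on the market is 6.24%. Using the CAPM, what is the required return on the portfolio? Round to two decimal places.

11.35%

β_Arden = 0.445 × 38.00% / 12.17% = 1.3895
β_Quill = 0.721 × 26.54% / 12.17% = 1.5723
β_Ingram = 0.677 × 17.03% / 12.17% = 0.9474
β_Calder = 0.355 × 53.73% / 12.17% = 1.5673
β_P = Σ w_i β_i = 0.36×1.3895 + 0.09×1.5723 + 0.20×0.9474 + 0.35×1.5673 = 1.3798
E(R_P) = R_f + β_P × MRP = 2.74% + 1.3798 × 6.24% = 11.35%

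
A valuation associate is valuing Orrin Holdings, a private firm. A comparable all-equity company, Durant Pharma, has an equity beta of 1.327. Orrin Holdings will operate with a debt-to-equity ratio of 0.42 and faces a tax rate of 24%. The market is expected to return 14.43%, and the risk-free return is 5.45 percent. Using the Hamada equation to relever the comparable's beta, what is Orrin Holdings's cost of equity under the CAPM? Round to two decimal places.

β_L = β_U × [1 + (1 − t)(D/E)] = 1.327 × [1 + (1 − 0.24) × 0.42]
    = 1.327 × [1 + 0.76 × 0.42] = 1.327 × 1.3192 = 1.7506
MRP = 14.43% − 5.45% = 8.98%
E(R) = R_f + β_L × MRP = 5.45% + 1.7506 × 8.98% = 21.17%

21.17%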